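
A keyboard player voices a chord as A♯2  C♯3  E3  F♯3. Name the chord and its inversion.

F# dominant seventh, first inversion

The pitch classes A#, C#, E, F# arrange in thirds as F#–A#–C#–E: an F# dominant seventh chord.
A# is the third of F# dominant seventh; third in the bass means first inversion (figured bass 6/5).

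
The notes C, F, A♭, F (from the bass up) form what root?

F

Reordering C, F, Ab into stacked thirds gives F–Ab–C; the bottom of that stack, F, is the root.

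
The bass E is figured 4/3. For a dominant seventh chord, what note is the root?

The figures 4/3 mean the fifth of the chord is in the bass. If E is the fifth of a dominant seventh chord, the root is A (chord tones A–C#–E–G).

A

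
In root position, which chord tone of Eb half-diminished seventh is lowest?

The root of Eb half-diminished seventh (Eb–Gb–Bbb–Db) is Eb; that is the bass in root position.

Eb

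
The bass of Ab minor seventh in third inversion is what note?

Gb

In third inversion the seventh is lowest. For Ab minor seventh (Ab–Cb–Eb–Gb) that is Gb.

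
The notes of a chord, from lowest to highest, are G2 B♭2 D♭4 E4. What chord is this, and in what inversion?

The distinct note names are G, Bb, Db, E. Stacked in thirds they read E–G–Bb–Db, which is a diminished seventh chord on E.
The lowest note is G, the third of the chord, so this is first inversion (figured bass 6/5).

E diminished seventh, first inversion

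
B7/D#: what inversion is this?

first inversion

B7/D# means B dominant seventh with D# in the bass. D# is the third of B dominant seventh (B–D#–F#–A), so this is first inversion.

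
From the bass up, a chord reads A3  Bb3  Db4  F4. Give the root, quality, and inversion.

The pitch classes A, Bb, Db, F arrange in thirds as Bb–Db–F–A: a Bb minor-major seventh chord.
With the seventh (A) in the bass, the chord is in third inversion (figured bass 4/2).

Bb minor-major seventh, third inversion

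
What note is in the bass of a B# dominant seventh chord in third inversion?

B# dominant seventh is B#–D##–F##–A#. Third inversion places the seventh in the bass: A#.

A#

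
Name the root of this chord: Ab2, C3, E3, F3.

The distinct letter names are Ab, C, E, F. Arranged as a stack of thirds they read F–Ab–C–E, so F is the root (an F minor-major seventh chord).

F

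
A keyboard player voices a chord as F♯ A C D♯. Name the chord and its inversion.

The pitch classes F#, A, C, D# arrange in thirds as D#–F#–A–C: a D# diminished seventh chord.
F# is the third of D# diminished seventh; third in the bass means first inversion (figured bass 6/5).

D# diminished seventh, first inversion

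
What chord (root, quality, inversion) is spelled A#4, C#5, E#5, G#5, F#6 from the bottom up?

F# major ninth, first inversion

The distinct note names are A#, C#, E#, G#, F#. Stacked in thirds they read F#–A#–C#–E#–G#, which is a major ninth chord on F#.
With the third (A#) in the bass, the chord is in first inversion.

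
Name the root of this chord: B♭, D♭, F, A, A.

Bb

Reordering Bb, Db, F, A into stacked thirds gives Bb–Db–F–A; the bottom of that stack, Bb, is the root.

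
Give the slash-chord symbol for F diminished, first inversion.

First inversion of F diminished has the third (Ab) in the bass. As a slash chord: Fdim/Ab.

Fdim/Ab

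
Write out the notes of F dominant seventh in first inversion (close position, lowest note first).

F dominant seventh is F–A–C–Eb. First inversion puts the third (A) in the bass, with the remaining tones above: A, C, Eb, F.

A, C, Eb, F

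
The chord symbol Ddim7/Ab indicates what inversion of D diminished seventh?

Ddim7/Ab means D diminished seventh with Ab in the bass. Ab is the fifth of D diminished seventh (D–F–Ab–Cb), so this is second inversion.

second inversion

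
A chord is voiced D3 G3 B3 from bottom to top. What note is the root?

Reordering D, G, B into stacked thirds gives G–B–D; the bottom of that stack, G, is the root.

G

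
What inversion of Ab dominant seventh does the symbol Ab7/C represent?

Ab7/C means Ab dominant seventh with C in the bass. C is the third of Ab dominant seventh (Ab–C–Eb–Gb), so this is first inversion.

first inversion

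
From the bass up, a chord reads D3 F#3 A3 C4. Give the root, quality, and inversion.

Reducing to letter names: D, F#, A, C. These stack in thirds as D–F#–A–C — a D dominant seventh chord.
With the root (D) in the bass, the chord is in root position (figured bass 7).

D dominant seventh, root position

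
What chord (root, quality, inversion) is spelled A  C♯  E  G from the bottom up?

A dominant seventh, root position

The pitch classes A, C#, E, G arrange in thirds as A–C#–E–G: an A dominant seventh chord.
With the root (A) in the bass, the chord is in root position (figured bass 7).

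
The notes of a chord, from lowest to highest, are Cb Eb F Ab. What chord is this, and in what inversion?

F half-diminished seventh, second inversion

The pitch classes Cb, Eb, F, Ab arrange in thirds as F–Ab–Cb–Eb: an F half-diminished seventh chord.
With the fifth (Cb) in the bass, the chord is in second inversion (figured bass 4/3).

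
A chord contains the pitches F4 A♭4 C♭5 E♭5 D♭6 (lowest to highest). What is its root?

F, Ab, Cb, Eb, Db are the tones of a Db dominant ninth chord (Db–F–Ab–Cb–Eb), making Db the root.

Db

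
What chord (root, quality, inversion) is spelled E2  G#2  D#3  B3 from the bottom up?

E major seventh, root position

The distinct note names are E, G#, D#, B. Stacked in thirds they read E–G#–B–D#, which is a major seventh chord on E.
The lowest note is E, the root of the chord, so this is root position (figured bass 7).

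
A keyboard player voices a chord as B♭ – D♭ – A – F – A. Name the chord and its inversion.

Bb minor-major seventh, root position

The pitch classes Bb, Db, A, F arrange in thirds as Bb–Db–F–A: a Bb minor-major seventh chord.
Bb is the root of Bb minor-major seventh; root in the bass means root position (figured bass 7).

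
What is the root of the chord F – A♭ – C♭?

F

Reordering F, Ab, Cb into stacked thirds gives F–Ab–Cb; the bottom of that stack, F, is the root.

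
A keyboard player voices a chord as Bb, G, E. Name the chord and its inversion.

E diminished, second inversion

The distinct note names are Bb, G, E. Stacked in thirds they read E–G–Bb, which is a diminished triad on E.
Bb is the fifth of E diminished; fifth in the bass means second inversion (figured bass 6/4).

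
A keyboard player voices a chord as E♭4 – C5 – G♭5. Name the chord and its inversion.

C diminished, first inversion

The distinct note names are Eb, C, Gb. Stacked in thirds they read C–Eb–Gb, which is a diminished triad on C.
With the third (Eb) in the bass, the chord is in first inversion (figured bass 6).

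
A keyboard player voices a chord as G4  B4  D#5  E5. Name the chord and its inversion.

E minor-major seventh, first inversion

Reducing to letter names: G, B, D#, E. These stack in thirds as E–G–B–D# — an E minor-major seventh chord.
The lowest note is G, the third of the chord, so this is first inversion (figured bass 6/5).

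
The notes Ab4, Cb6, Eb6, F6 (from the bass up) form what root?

Reordering Ab, Cb, Eb, F into stacked thirds gives F–Ab–Cb–Eb; the bottom of that stack, F, is the root.

F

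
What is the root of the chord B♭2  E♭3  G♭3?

Bb, Eb, Gb are the tones of an Eb minor triad (Eb–Gb–Bb), making Eb the root.

Eb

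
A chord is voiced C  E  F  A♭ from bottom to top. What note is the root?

F

Reordering C, E, F, Ab into stacked thirds gives F–Ab–C–E; the bottom of that stack, F, is the root.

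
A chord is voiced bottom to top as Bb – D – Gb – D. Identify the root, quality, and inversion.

Gb augmented, first inversion

Reducing to letter names: Bb, D, Gb. These stack in thirds as Gb–Bb–D — a Gb augmented triad.
Bb is the third of Gb augmented; third in the bass means first inversion (figured bass 6).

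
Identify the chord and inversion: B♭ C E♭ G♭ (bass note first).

C half-diminished seventh, third inversion

Reducing to letter names: Bb, C, Eb, Gb. These stack in thirds as C–Eb–Gb–Bb — a C half-diminished seventh chord.
With the seventh (Bb) in the bass, the chord is in third inversion (figured bass 4/2).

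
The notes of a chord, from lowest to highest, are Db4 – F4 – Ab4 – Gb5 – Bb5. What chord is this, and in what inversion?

Reducing to letter names: Db, F, Ab, Gb, Bb. These stack in thirds as Gb–Bb–Db–F–Ab — a Gb major ninth chord.
The lowest note is Db, the fifth of the chord, so this is second inversion.

Gb major ninth, second inversion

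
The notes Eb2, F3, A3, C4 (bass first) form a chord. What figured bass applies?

4/2

The notes Eb, F, A, C stack in thirds as F–A–C–Eb — an F dominant seventh chord. The bass Eb is the seventh, so this is third inversion: figured 4/2.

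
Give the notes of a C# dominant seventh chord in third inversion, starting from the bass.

B, C#, E#, G#

C# dominant seventh is C#–E#–G#–B. Third inversion puts the seventh (B) in the bass, with the remaining tones above: B, C#, E#, G#.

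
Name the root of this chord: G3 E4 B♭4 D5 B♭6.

E

Reordering G, E, Bb, D into stacked thirds gives E–G–Bb–D; the bottom of that stack, E, is the root.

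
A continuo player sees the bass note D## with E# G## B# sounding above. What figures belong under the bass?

The notes D##, E#, G##, B# stack in thirds as E#–G##–B#–D## — an E# major seventh chord. The bass D## is the seventh, so this is third inversion: figured 4/2.

4/2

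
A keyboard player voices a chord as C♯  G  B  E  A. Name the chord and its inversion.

A dominant ninth, first inversion

Reducing to letter names: C#, G, B, E, A. These stack in thirds as A–C#–E–G–B — an A dominant ninth chord.
With the third (C#) in the bass, the chord is in first inversion.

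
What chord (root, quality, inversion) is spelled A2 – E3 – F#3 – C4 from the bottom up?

F# half-diminished seventh, first inversion

The pitch classes A, E, F#, C arrange in thirds as F#–A–C–E: an F# half-diminished seventh chord.
With the third (A) in the bass, the chord is in first inversion (figured bass 6/5).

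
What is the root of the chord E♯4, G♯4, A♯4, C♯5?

The distinct letter names are E#, G#, A#, C#. Arranged as a stack of thirds they read A#–C#–E#–G#, so A# is the root (an A# minor seventh chord).

A#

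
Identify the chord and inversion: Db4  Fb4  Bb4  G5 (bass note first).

G diminished seventh, second inversion

The pitch classes Db, Fb, Bb, G arrange in thirds as G–Bb–Db–Fb: a G diminished seventh chord.
The lowest note is Db, the fifth of the chord, so this is second inversion (figured bass 4/3).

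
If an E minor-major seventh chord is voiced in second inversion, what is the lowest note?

B

E minor-major seventh is E–G–B–D#. Second inversion places the fifth in the bass: B.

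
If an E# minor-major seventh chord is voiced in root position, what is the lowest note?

E#

E# minor-major seventh is E#–G#–B#–D##. Root position places the root in the bass: E#.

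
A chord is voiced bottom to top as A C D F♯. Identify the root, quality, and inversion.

The distinct note names are A, C, D, F#. Stacked in thirds they read D–F#–A–C, which is a dominant seventh chord on D.
The lowest note is A, the fifth of the chord, so this is second inversion (figured bass 4/3).

D dominant seventh, second inversion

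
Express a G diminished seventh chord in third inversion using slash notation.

Third inversion of G diminished seventh has the seventh (Fb) in the bass. As a slash chord: Gdim7/Fb.

Gdim7/Fb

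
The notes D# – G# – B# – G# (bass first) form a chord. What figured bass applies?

The notes D#, G#, B# stack in thirds as G#–B#–D# — a G# major triad. The bass D# is the fifth, so this is second inversion: figured 6/4.

6/4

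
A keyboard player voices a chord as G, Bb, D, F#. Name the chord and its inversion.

G minor-major seventh, root position

Reducing to letter names: G, Bb, D, F#. These stack in thirds as G–Bb–D–F# — a G minor-major seventh chord.
G is the root of G minor-major seventh; root in the bass means root position (figured bass 7).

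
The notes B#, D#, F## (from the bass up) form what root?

The distinct letter names are B#, D#, F##. Arranged as a stack of thirds they read B#–D#–F##, so B# is the root (a B# minor triad).

B#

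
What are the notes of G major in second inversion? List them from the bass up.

D, G, B

G major is G–B–D. Second inversion puts the fifth (D) in the bass, with the remaining tones above: D, G, B.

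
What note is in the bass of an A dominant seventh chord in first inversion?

C#

The third of A dominant seventh (A–C#–E–G) is C#; that is the bass in first inversion.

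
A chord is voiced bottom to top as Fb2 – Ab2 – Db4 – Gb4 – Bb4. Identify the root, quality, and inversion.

Gb dominant ninth, third inversion

The distinct note names are Fb, Ab, Db, Gb, Bb. Stacked in thirds they read Gb–Bb–Db–Fb–Ab, which is a dominant ninth chord on Gb.
Fb is the seventh of Gb dominant ninth; seventh in the bass means third inversion.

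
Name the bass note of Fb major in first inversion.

Fb major is Fb–Ab–Cb. First inversion places the third in the bass: Ab.

Ab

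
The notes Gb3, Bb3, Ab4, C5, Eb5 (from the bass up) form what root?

Ab

Gb, Bb, Ab, C, Eb are the tones of an Ab dominant ninth chord (Ab–C–Eb–Gb–Bb), making Ab the root.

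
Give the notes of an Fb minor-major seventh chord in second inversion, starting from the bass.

Cb, Eb, Fb, Abb

The chord tones are Fb–Abb–Cb–Eb. With the fifth (Cb) lowest for second inversion: Cb, Eb, Fb, Abb.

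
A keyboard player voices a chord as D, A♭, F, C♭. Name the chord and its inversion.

Reducing to letter names: D, Ab, F, Cb. These stack in thirds as D–F–Ab–Cb — a D diminished seventh chord.
With the root (D) in the bass, the chord is in root position (figured bass 7).

D diminished seventh, root position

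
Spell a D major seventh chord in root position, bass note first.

The chord tones are D–F#–A–C#. With the root (D) lowest for root position: D, F#, A, C#.

D, F#, A, C#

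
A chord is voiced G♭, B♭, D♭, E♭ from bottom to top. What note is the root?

Eb

Reordering Gb, Bb, Db, Eb into stacked thirds gives Eb–Gb–Bb–Db; the bottom of that stack, Eb, is the root.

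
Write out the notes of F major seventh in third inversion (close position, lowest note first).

E, F, A, C

F major seventh is F–A–C–E. Third inversion puts the seventh (E) in the bass, with the remaining tones above: E, F, A, C.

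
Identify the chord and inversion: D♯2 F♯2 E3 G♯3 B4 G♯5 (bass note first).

The pitch classes D#, F#, E, G#, B arrange in thirds as E–G#–B–D#–F#: an E major ninth chord.
With the seventh (D#) in the bass, the chord is in third inversion.

E major ninth, third inversion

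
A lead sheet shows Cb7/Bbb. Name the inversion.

Cb7/Bbb means Cb dominant seventh with Bbb in the bass. Bbb is the seventh of Cb dominant seventh (Cb–Eb–Gb–Bbb), so this is third inversion.

third inversion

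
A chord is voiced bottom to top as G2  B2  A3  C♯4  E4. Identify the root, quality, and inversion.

A dominant ninth, third inversion

The pitch classes G, B, A, C#, E arrange in thirds as A–C#–E–G–B: an A dominant ninth chord.
G is the seventh of A dominant ninth; seventh in the bass means third inversion.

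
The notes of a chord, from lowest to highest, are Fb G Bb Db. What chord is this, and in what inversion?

Reducing to letter names: Fb, G, Bb, Db. These stack in thirds as G–Bb–Db–Fb — a G diminished seventh chord.
Fb is the seventh of G diminished seventh; seventh in the bass means third inversion (figured bass 4/2).

G diminished seventh, third inversion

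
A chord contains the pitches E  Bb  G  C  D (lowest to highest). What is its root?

C

Reordering E, Bb, G, C, D into stacked thirds gives C–E–G–Bb–D; the bottom of that stack, C, is the root.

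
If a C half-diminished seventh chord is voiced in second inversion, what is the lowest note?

Gb

In second inversion the fifth is lowest. For C half-diminished seventh (C–Eb–Gb–Bb) that is Gb.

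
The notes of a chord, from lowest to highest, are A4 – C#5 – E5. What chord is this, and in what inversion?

A major, root position

Reducing to letter names: A, C#, E. These stack in thirds as A–C#–E — an A major triad.
With the root (A) in the bass, the chord is in root position (figured bass 5/3).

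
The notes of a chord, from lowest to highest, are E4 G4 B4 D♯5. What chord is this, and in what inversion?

E minor-major seventh, root position

Reducing to letter names: E, G, B, D#. These stack in thirds as E–G–B–D# — an E minor-major seventh chord.
E is the root of E minor-major seventh; root in the bass means root position (figured bass 7).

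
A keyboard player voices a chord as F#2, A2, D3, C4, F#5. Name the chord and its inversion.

D dominant seventh, first inversion

The pitch classes F#, A, D, C arrange in thirds as D–F#–A–C: a D dominant seventh chord.
F# is the third of D dominant seventh; third in the bass means first inversion (figured bass 6/5).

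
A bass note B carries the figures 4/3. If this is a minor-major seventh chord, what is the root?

The figures 4/3 mean the fifth of the chord is in the bass. If B is the fifth of a minor-major seventh chord, the root is E (chord tones E–G–B–D#).

E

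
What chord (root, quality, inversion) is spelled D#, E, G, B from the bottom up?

The pitch classes D#, E, G, B arrange in thirds as E–G–B–D#: an E minor-major seventh chord.
With the seventh (D#) in the bass, the chord is in third inversion (figured bass 4/2).

E minor-major seventh, third inversion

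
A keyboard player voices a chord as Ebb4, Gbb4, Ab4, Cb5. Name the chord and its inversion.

Ab diminished seventh, second inversion

The distinct note names are Ebb, Gbb, Ab, Cb. Stacked in thirds they read Ab–Cb–Ebb–Gbb, which is a diminished seventh chord on Ab.
With the fifth (Ebb) in the bass, the chord is in second inversion (figured bass 4/3).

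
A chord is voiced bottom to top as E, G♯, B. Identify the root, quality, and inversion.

The distinct note names are E, G#, B. Stacked in thirds they read E–G#–B, which is a major triad on E.
With the root (E) in the bass, the chord is in root position (figured bass 5/3).

E major, root position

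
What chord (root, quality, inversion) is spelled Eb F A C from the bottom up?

F dominant seventh, third inversion

The distinct note names are Eb, F, A, C. Stacked in thirds they read F–A–C–Eb, which is a dominant seventh chord on F.
With the seventh (Eb) in the bass, the chord is in third inversion (figured bass 4/2).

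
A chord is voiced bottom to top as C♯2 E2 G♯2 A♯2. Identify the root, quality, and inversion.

A# half-diminished seventh, first inversion

Reducing to letter names: C#, E, G#, A#. These stack in thirds as A#–C#–E–G# — an A# half-diminished seventh chord.
With the third (C#) in the bass, the chord is in first inversion (figured bass 6/5).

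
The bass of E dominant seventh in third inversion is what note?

D

E dominant seventh is E–G#–B–D. Third inversion places the seventh in the bass: D.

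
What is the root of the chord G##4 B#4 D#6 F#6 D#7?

The distinct letter names are G##, B#, D#, F#. Arranged as a stack of thirds they read G##–B#–D#–F#, so G## is the root (a G## diminished seventh chord).

G##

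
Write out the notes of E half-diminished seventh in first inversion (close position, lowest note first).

G, Bb, D, E

E half-diminished seventh is E–G–Bb–D. First inversion puts the third (G) in the bass, with the remaining tones above: G, Bb, D, E.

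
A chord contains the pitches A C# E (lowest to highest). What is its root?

A

Reordering A, C#, E into stacked thirds gives A–C#–E; the bottom of that stack, A, is the root.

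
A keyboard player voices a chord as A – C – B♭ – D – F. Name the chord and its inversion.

Bb major ninth, third inversion

Reducing to letter names: A, C, Bb, D, F. These stack in thirds as Bb–D–F–A–C — a Bb major ninth chord.
With the seventh (A) in the bass, the chord is in third inversion.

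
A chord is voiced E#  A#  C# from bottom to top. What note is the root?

The distinct letter names are E#, A#, C#. Arranged as a stack of thirds they read A#–C#–E#, so A# is the root (an A# minor triad).

A#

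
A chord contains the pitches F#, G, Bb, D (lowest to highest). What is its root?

G

The distinct letter names are F#, G, Bb, D. Arranged as a stack of thirds they read G–Bb–D–F#, so G is the root (a G minor-major seventh chord).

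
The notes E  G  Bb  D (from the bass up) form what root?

E

The distinct letter names are E, G, Bb, D. Arranged as a stack of thirds they read E–G–Bb–D, so E is the root (an E half-diminished seventh chord).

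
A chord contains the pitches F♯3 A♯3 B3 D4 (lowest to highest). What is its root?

B

The distinct letter names are F#, A#, B, D. Arranged as a stack of thirds they read B–D–F#–A#, so B is the root (a B minor-major seventh chord).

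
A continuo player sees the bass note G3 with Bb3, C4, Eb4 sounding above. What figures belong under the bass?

4/3

The notes G, Bb, C, Eb stack in thirds as C–Eb–G–Bb — a C minor seventh chord. The bass G is the fifth, so this is second inversion: figured 4/3.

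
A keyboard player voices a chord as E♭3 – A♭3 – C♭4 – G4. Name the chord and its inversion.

The pitch classes Eb, Ab, Cb, G arrange in thirds as Ab–Cb–Eb–G: an Ab minor-major seventh chord.
Eb is the fifth of Ab minor-major seventh; fifth in the bass means second inversion (figured bass 4/3).

Ab minor-major seventh, second inversion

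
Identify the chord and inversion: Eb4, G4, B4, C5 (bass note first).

C minor-major seventh, first inversion

The pitch classes Eb, G, B, C arrange in thirds as C–Eb–G–B: a C minor-major seventh chord.
The lowest note is Eb, the third of the chord, so this is first inversion (figured bass 6/5).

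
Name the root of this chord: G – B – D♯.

G, B, D# are the tones of a G augmented triad (G–B–D#), making G the root.

G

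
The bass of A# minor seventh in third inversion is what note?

G#

In third inversion the seventh is lowest. For A# minor seventh (A#–C#–E#–G#) that is G#.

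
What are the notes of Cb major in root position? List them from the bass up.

Cb, Eb, Gb

The chord tones are Cb–Eb–Gb. With the root (Cb) lowest for root position: Cb, Eb, Gb.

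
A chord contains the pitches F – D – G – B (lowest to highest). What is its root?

G

F, D, G, B are the tones of a G dominant seventh chord (G–B–D–F), making G the root.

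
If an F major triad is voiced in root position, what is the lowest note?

F

In root position the root is lowest. For F major (F–A–C) that is F.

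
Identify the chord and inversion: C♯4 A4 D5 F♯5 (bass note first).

Reducing to letter names: C#, A, D, F#. These stack in thirds as D–F#–A–C# — a D major seventh chord.
With the seventh (C#) in the bass, the chord is in third inversion (figured bass 4/2).

D major seventh, third inversion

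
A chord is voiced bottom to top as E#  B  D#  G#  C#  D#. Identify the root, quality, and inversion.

C# dominant ninth, first inversion

The pitch classes E#, B, D#, G#, C# arrange in thirds as C#–E#–G#–B–D#: a C# dominant ninth chord.
The lowest note is E#, the third of the chord, so this is first inversion.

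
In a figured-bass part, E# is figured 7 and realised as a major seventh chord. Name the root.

E#

The figures 7 mean the root of the chord is in the bass. If E# is the root of a major seventh chord, the root is E# (chord tones E#–G##–B#–D##).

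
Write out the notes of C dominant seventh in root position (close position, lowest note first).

C, E, G, Bb

C dominant seventh is C–E–G–Bb. Root position puts the root (C) in the bass, with the remaining tones above: C, E, G, Bb.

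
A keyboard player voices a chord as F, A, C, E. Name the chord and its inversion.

Reducing to letter names: F, A, C, E. These stack in thirds as F–A–C–E — an F major seventh chord.
The lowest note is F, the root of the chord, so this is root position (figured bass 7).

F major seventh, root position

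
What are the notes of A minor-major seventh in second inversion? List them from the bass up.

The chord tones are A–C–E–G#. With the fifth (E) lowest for second inversion: E, G#, A, C.

E, G#, A, C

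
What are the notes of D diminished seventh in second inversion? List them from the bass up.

Ab, Cb, D, F

Spelling D diminished seventh: D–F–Ab–Cb. In second inversion the fifth is bass, giving Ab, Cb, D, F from the bottom.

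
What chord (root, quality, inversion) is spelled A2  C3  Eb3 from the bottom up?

A diminished, root position

The pitch classes A, C, Eb arrange in thirds as A–C–Eb: an A diminished triad.
With the root (A) in the bass, the chord is in root position (figured bass 5/3).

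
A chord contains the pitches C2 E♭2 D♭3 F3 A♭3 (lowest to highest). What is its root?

The distinct letter names are C, Eb, Db, F, Ab. Arranged as a stack of thirds they read Db–F–Ab–C–Eb, so Db is the root (a Db major ninth chord).

Db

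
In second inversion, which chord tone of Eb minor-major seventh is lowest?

Bb

Eb minor-major seventh is Eb–Gb–Bb–D. Second inversion places the fifth in the bass: Bb.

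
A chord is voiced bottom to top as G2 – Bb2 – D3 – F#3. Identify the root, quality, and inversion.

Reducing to letter names: G, Bb, D, F#. These stack in thirds as G–Bb–D–F# — a G minor-major seventh chord.
The lowest note is G, the root of the chord, so this is root position (figured bass 7).

G minor-major seventh, root position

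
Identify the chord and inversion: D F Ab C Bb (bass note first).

Reducing to letter names: D, F, Ab, C, Bb. These stack in thirds as Bb–D–F–Ab–C — a Bb dominant ninth chord.
The lowest note is D, the third of the chord, so this is first inversion.

Bb dominant ninth, first inversion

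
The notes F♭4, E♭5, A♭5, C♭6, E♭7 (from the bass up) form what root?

The distinct letter names are Fb, Eb, Ab, Cb. Arranged as a stack of thirds they read Fb–Ab–Cb–Eb, so Fb is the root (an Fb major seventh chord).

Fb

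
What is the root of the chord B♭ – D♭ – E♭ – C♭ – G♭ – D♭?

Cb

Reordering Bb, Db, Eb, Cb, Gb into stacked thirds gives Cb–Eb–Gb–Bb–Db; the bottom of that stack, Cb, is the root.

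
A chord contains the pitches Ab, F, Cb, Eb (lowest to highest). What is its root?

F

The distinct letter names are Ab, F, Cb, Eb. Arranged as a stack of thirds they read F–Ab–Cb–Eb, so F is the root (an F half-diminished seventh chord).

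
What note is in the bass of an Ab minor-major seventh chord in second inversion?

Eb

Ab minor-major seventh is Ab–Cb–Eb–G. Second inversion places the fifth in the bass: Eb.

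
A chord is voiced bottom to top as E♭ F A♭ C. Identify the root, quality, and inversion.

F minor seventh, third inversion

Reducing to letter names: Eb, F, Ab, C. These stack in thirds as F–Ab–C–Eb — an F minor seventh chord.
Eb is the seventh of F minor seventh; seventh in the bass means third inversion (figured bass 4/2).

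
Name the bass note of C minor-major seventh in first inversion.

C minor-major seventh is C–Eb–G–B. First inversion places the third in the bass: Eb.

Eb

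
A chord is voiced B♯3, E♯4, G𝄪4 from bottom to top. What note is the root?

B#, E#, G## are the tones of an E# major triad (E#–G##–B#), making E# the root.

E#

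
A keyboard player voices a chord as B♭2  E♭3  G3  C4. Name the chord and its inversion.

The pitch classes Bb, Eb, G, C arrange in thirds as C–Eb–G–Bb: a C minor seventh chord.
With the seventh (Bb) in the bass, the chord is in third inversion (figured bass 4/2).

C minor seventh, third inversion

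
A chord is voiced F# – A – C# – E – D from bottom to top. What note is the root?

D

Reordering F#, A, C#, E, D into stacked thirds gives D–F#–A–C#–E; the bottom of that stack, D, is the root.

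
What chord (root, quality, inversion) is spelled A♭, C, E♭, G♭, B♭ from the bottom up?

Ab dominant ninth, root position

The distinct note names are Ab, C, Eb, Gb, Bb. Stacked in thirds they read Ab–C–Eb–Gb–Bb, which is a dominant ninth chord on Ab.
The lowest note is Ab, the root of the chord, so this is root position.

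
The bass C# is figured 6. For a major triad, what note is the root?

A

The figures 6 mean the third of the chord is in the bass. If C# is the third of a major triad, the root is A (chord tones A–C#–E).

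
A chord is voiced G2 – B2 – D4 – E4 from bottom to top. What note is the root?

E

Reordering G, B, D, E into stacked thirds gives E–G–B–D; the bottom of that stack, E, is the root.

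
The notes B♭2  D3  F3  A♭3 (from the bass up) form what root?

Bb, D, F, Ab are the tones of a Bb dominant seventh chord (Bb–D–F–Ab), making Bb the root.

Bb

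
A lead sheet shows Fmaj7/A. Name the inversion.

Fmaj7/A means F major seventh with A in the bass. A is the third of F major seventh (F–A–C–E), so this is first inversion.

first inversion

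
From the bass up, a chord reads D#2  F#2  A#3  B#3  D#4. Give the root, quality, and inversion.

The distinct note names are D#, F#, A#, B#. Stacked in thirds they read B#–D#–F#–A#, which is a half-diminished seventh chord on B#.
With the third (D#) in the bass, the chord is in first inversion (figured bass 6/5).

B# half-diminished seventh, first inversion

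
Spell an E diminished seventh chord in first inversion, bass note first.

The chord tones are E–G–Bb–Db. With the third (G) lowest for first inversion: G, Bb, Db, E.

G, Bb, Db, E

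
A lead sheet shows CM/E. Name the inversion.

first inversion

CM/E means C major with E in the bass. E is the third of C major (C–E–G), so this is first inversion.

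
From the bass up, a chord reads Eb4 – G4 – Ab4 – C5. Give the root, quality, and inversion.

The pitch classes Eb, G, Ab, C arrange in thirds as Ab–C–Eb–G: an Ab major seventh chord.
The lowest note is Eb, the fifth of the chord, so this is second inversion (figured bass 4/3).

Ab major seventh, second inversion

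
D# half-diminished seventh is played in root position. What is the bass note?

D#

D# half-diminished seventh is D#–F#–A–C#. Root position places the root in the bass: D#.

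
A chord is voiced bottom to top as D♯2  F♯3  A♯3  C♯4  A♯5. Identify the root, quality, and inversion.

The distinct note names are D#, F#, A#, C#. Stacked in thirds they read D#–F#–A#–C#, which is a minor seventh chord on D#.
With the root (D#) in the bass, the chord is in root position (figured bass 7).

D# minor seventh, root position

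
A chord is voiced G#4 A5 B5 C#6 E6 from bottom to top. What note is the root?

A

G#, A, B, C#, E are the tones of an A major ninth chord (A–C#–E–G#–B), making A the root.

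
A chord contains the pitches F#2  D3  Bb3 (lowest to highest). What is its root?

Bb

Reordering F#, D, Bb into stacked thirds gives Bb–D–F#; the bottom of that stack, Bb, is the root.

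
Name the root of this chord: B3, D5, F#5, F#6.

Reordering B, D, F# into stacked thirds gives B–D–F#; the bottom of that stack, B, is the root.

B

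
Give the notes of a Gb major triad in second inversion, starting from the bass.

Spelling Gb major: Gb–Bb–Db. In second inversion the fifth is bass, giving Db, Gb, Bb from the bottom.

Db, Gb, Bb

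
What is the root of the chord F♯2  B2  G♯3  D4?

F#, B, G#, D are the tones of a G# half-diminished seventh chord (G#–B–D–F#), making G# the root.

G#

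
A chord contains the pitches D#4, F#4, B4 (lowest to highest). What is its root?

Reordering D#, F#, B into stacked thirds gives B–D#–F#; the bottom of that stack, B, is the root.

B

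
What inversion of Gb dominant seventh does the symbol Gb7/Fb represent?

Gb7/Fb means Gb dominant seventh with Fb in the bass. Fb is the seventh of Gb dominant seventh (Gb–Bb–Db–Fb), so this is third inversion.

third inversion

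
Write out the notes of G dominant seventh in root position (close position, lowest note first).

G, B, D, F

Spelling G dominant seventh: G–B–D–F. In root position the root is bass, giving G, B, D, F from the bottom.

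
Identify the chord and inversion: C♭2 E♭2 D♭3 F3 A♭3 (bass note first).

Db dominant ninth, third inversion

Reducing to letter names: Cb, Eb, Db, F, Ab. These stack in thirds as Db–F–Ab–Cb–Eb — a Db dominant ninth chord.
Cb is the seventh of Db dominant ninth; seventh in the bass means third inversion.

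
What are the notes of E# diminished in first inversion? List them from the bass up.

G#, B, E#

E# diminished is E#–G#–B. First inversion puts the third (G#) in the bass, with the remaining tones above: G#, B, E#.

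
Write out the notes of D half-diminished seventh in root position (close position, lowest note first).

D, F, Ab, C

The chord tones are D–F–Ab–C. With the root (D) lowest for root position: D, F, Ab, C.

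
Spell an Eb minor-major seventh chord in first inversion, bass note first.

Spelling Eb minor-major seventh: Eb–Gb–Bb–D. In first inversion the third is bass, giving Gb, Bb, D, Eb from the bottom.

Gb, Bb, D, Eb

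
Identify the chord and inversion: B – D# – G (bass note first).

Reducing to letter names: B, D#, G. These stack in thirds as G–B–D# — a G augmented triad.
The lowest note is B, the third of the chord, so this is first inversion (figured bass 6).

G augmented, first inversion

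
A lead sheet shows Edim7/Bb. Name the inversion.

second inversion

Edim7/Bb means E diminished seventh with Bb in the bass. Bb is the fifth of E diminished seventh (E–G–Bb–Db), so this is second inversion.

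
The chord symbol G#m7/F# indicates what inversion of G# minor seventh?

third inversion

G#m7/F# means G# minor seventh with F# in the bass. F# is the seventh of G# minor seventh (G#–B–D#–F#), so this is third inversion.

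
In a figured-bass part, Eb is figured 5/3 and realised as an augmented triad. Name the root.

The figures 5/3 mean the root of the chord is in the bass. If Eb is the root of an augmented triad, the root is Eb (chord tones Eb–G–B).

Eb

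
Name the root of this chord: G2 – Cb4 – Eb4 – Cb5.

Cb

Reordering G, Cb, Eb into stacked thirds gives Cb–Eb–G; the bottom of that stack, Cb, is the root.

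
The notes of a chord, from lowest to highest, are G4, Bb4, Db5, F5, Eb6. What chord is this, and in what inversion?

The pitch classes G, Bb, Db, F, Eb arrange in thirds as Eb–G–Bb–Db–F: an Eb dominant ninth chord.
With the third (G) in the bass, the chord is in first inversion.

Eb dominant ninth, first inversion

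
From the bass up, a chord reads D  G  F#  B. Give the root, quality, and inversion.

The pitch classes D, G, F#, B arrange in thirds as G–B–D–F#: a G major seventh chord.
D is the fifth of G major seventh; fifth in the bass means second inversion (figured bass 4/3).

G major seventh, second inversion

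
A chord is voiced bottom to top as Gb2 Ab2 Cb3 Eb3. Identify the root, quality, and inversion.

Ab minor seventh, third inversion

The pitch classes Gb, Ab, Cb, Eb arrange in thirds as Ab–Cb–Eb–Gb: an Ab minor seventh chord.
With the seventh (Gb) in the bass, the chord is in third inversion (figured bass 4/2).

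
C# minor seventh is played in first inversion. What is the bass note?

The third of C# minor seventh (C#–E–G#–B) is E; that is the bass in first inversion.

E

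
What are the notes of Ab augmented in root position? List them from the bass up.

Ab augmented is Ab–C–E. Root position puts the root (Ab) in the bass, with the remaining tones above: Ab, C, E.

Ab, C, E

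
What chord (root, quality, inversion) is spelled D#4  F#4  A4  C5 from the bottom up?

The pitch classes D#, F#, A, C arrange in thirds as D#–F#–A–C: a D# diminished seventh chord.
With the root (D#) in the bass, the chord is in root position (figured bass 7).

D# diminished seventh, root position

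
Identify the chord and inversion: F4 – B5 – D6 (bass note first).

The distinct note names are F, B, D. Stacked in thirds they read B–D–F, which is a diminished triad on B.
With the fifth (F) in the bass, the chord is in second inversion (figured bass 6/4).

B diminished, second inversion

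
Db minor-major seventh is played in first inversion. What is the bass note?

The third of Db minor-major seventh (Db–Fb–Ab–C) is Fb; that is the bass in first inversion.

Fb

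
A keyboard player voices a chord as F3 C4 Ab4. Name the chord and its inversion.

The distinct note names are F, C, Ab. Stacked in thirds they read F–Ab–C, which is a minor triad on F.
F is the root of F minor; root in the bass means root position (figured bass 5/3).

F minor, root position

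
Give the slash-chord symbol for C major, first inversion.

C/E

First inversion of C major has the third (E) in the bass. As a slash chord: C/E.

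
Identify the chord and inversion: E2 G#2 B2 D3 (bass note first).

The pitch classes E, G#, B, D arrange in thirds as E–G#–B–D: an E dominant seventh chord.
The lowest note is E, the root of the chord, so this is root position (figured bass 7).

E dominant seventh, root position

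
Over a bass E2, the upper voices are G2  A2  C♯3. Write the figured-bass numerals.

The notes E, G, A, C# stack in thirds as A–C#–E–G — an A dominant seventh chord. The bass E is the fifth, so this is second inversion: figured 4/3.

4/3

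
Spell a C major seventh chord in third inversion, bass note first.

Spelling C major seventh: C–E–G–B. In third inversion the seventh is bass, giving B, C, E, G from the bottom.

B, C, E, G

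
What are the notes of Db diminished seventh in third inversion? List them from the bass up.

Cbb, Db, Fb, Abb

Spelling Db diminished seventh: Db–Fb–Abb–Cbb. In third inversion the seventh is bass, giving Cbb, Db, Fb, Abb from the bottom.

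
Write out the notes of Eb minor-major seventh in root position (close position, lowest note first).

Eb minor-major seventh is Eb–Gb–Bb–D. Root position puts the root (Eb) in the bass, with the remaining tones above: Eb, Gb, Bb, D.

Eb, Gb, Bb, D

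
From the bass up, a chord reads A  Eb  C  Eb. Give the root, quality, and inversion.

A diminished, root position

Reducing to letter names: A, Eb, C. These stack in thirds as A–C–Eb — an A diminished triad.
With the root (A) in the bass, the chord is in root position (figured bass 5/3).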